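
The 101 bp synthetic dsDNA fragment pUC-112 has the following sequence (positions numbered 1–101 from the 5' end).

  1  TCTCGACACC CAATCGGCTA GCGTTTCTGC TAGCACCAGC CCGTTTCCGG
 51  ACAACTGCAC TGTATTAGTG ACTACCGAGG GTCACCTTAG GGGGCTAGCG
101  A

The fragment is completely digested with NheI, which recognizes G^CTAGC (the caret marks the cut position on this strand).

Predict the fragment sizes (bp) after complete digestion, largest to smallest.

NheI sites (GCTAGC) start at positions 17, 29, 94.
NheI cuts after the first base of each site, so after positions 17, 29, 94.
Linear molecule, 3 cuts → 4 fragments:
  1–17 → 17 bp
  18–29 → 12 bp
  30–94 → 65 bp
  95–101 → 7 bp
Sorted largest to smallest: 65, 17, 12, 7 bp.

65, 17, 12, 7 bp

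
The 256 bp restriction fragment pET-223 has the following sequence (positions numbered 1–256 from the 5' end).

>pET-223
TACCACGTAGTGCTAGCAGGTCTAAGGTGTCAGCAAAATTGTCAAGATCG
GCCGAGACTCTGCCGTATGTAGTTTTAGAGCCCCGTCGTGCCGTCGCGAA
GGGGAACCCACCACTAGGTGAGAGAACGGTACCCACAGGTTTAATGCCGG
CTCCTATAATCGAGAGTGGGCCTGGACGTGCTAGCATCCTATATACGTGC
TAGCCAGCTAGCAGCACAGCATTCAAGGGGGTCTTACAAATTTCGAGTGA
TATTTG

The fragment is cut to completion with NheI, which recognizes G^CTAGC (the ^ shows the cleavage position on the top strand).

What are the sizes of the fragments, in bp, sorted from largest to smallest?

NheI sites (GCTAGC) start at positions 12, 180, 199, 207.
NheI cuts after the first base of each site, so after positions 12, 180, 199, 207.
Linear molecule, 4 cuts → 5 fragments:
  1–12 → 12 bp
  13–180 → 168 bp
  181–199 → 19 bp
  200–207 → 8 bp
  208–256 → 49 bp
Sorted largest to smallest: 168, 49, 19, 12, 8 bp.

168, 49, 19, 12, 8 bp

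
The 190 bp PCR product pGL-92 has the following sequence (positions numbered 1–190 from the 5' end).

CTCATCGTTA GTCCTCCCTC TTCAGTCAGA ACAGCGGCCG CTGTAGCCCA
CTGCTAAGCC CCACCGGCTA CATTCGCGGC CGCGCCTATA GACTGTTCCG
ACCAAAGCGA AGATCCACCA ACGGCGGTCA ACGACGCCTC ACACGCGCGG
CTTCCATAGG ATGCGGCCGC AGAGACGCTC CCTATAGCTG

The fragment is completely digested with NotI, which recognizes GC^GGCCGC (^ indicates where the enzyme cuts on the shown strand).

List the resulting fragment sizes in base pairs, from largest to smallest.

NotI sites (GCGGCCGC) start at positions 34, 76, 163.
NotI cuts after base 2 of each site, so after positions 35, 77, 164.
Linear molecule, 3 cuts → 4 fragments:
  1–35 → 35 bp
  36–77 → 42 bp
  78–164 → 87 bp
  165–190 → 26 bp
Sorted largest to smallest: 87, 42, 35, 26 bp.

87, 42, 35, 26 bp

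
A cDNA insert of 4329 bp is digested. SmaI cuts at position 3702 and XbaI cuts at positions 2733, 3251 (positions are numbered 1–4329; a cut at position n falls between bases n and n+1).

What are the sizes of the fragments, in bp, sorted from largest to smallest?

Combined cut positions (sorted): 2733, 3251, 3702.
Linear molecule, 3 cuts → 4 fragments:
  2733 − 0 = 2733 bp
  3251 − 2733 = 518 bp
  3702 − 3251 = 451 bp
  4329 − 3702 = 627 bp
Sorted largest to smallest: 2733, 627, 518, 451 bp.

2733, 627, 518, 451 bp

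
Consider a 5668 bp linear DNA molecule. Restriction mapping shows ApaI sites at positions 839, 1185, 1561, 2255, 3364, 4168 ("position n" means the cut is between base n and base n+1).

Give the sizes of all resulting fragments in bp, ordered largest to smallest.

1500, 1109, 839, 804, 694, 376, 346 bp

Linear molecule, 6 cuts → 7 fragments:
  839 − 0 = 839 bp
  1185 − 839 = 346 bp
  1561 − 1185 = 376 bp
  2255 − 1561 = 694 bp
  3364 − 2255 = 1109 bp
  4168 − 3364 = 804 bp
  5668 − 4168 = 1500 bp
Sorted largest to smallest: 1500, 1109, 839, 804, 694, 376, 346 bp.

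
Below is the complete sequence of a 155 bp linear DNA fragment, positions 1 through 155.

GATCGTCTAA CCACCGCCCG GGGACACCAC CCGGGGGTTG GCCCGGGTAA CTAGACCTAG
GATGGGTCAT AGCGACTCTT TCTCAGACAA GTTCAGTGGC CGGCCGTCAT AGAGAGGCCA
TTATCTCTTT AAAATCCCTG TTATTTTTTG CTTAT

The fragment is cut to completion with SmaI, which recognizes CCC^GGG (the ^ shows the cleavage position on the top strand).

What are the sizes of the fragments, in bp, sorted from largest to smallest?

111, 19, 13, 12 bp

SmaI sites (CCCGGG) start at positions 17, 30, 42.
SmaI cuts after base 3 of each site, so after positions 19, 32, 44.
Linear molecule, 3 cuts → 4 fragments:
  1–19 → 19 bp
  20–32 → 13 bp
  33–44 → 12 bp
  45–155 → 111 bp
Sorted largest to smallest: 111, 19, 13, 12 bp.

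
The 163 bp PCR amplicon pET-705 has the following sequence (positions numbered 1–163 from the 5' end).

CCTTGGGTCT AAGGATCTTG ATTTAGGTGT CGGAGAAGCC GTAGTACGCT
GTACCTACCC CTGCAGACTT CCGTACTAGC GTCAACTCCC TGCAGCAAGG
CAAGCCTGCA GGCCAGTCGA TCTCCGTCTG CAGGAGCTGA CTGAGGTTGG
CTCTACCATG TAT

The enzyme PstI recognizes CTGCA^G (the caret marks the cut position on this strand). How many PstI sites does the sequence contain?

4

CTGCAG occurs starting at positions 61, 90, 106, 128.
PstI cuts at 4 sites.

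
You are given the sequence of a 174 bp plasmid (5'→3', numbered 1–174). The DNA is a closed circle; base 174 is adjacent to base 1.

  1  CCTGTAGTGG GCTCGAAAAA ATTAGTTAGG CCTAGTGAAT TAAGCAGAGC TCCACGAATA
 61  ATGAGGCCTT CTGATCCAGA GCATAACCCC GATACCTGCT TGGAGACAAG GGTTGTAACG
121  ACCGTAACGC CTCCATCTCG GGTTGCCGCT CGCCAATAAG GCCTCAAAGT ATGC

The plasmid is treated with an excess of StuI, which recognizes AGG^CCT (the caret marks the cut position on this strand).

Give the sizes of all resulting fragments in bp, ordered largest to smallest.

StuI sites (AGGCCT) start at positions 28, 64, 159.
StuI cuts after base 3 of each site, so after positions 30, 66, 161.
Circular molecule, 3 cuts → 3 fragments:
  31–66 → 36 bp
  67–161 → 95 bp
  162–174 then 1–30 → 13 + 30 = 43 bp
Sorted largest to smallest: 95, 43, 36 bp.

95, 43, 36 bp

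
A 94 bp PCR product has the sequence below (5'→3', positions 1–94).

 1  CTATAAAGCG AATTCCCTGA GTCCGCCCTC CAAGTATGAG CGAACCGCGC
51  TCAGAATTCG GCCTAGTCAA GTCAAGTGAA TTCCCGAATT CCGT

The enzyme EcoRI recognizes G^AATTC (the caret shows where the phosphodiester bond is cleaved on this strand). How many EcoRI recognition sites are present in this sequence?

GAATTC occurs starting at positions 10, 54, 78, 86.
EcoRI cuts at 4 sites.

4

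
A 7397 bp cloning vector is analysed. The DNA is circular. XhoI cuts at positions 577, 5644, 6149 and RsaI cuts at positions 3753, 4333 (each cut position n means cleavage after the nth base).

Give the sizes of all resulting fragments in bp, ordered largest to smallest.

3176, 1825, 1311, 580, 505 bp

Combined cut positions (sorted): 577, 3753, 4333, 5644, 6149.
Circular molecule, 5 cuts → 5 fragments:
  3753 − 577 = 3176 bp
  4333 − 3753 = 580 bp
  5644 − 4333 = 1311 bp
  6149 − 5644 = 505 bp
  wrap: 7397 − 6149 + 577 = 1825 bp
Sorted largest to smallest: 3176, 1825, 1311, 580, 505 bp.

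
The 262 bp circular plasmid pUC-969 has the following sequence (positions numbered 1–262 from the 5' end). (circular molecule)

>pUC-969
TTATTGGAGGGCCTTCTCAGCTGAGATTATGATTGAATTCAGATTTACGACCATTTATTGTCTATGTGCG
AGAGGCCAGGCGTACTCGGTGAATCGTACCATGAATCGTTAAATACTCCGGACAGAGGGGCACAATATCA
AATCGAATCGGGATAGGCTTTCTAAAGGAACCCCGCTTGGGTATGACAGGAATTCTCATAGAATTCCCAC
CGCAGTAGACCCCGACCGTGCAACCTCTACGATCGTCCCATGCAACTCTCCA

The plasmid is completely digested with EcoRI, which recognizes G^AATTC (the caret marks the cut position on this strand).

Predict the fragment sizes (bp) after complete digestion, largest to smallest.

EcoRI sites (GAATTC) start at positions 35, 190, 201.
EcoRI cuts after the first base of each site, so after positions 35, 190, 201.
Circular molecule, 3 cuts → 3 fragments:
  36–190 → 155 bp
  191–201 → 11 bp
  202–262 then 1–35 → 61 + 35 = 96 bp
Sorted largest to smallest: 155, 96, 11 bp.

155, 96, 11 bp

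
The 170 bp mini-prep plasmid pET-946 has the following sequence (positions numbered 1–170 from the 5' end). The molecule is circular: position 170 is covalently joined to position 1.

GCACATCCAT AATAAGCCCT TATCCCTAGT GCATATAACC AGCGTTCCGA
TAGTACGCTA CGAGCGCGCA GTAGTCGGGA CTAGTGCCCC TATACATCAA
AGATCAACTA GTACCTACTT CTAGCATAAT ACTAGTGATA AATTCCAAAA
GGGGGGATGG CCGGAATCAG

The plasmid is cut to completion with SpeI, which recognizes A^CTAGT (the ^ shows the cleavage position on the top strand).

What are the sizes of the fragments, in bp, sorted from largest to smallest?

119, 27, 24 bp

SpeI sites (ACTAGT) start at positions 80, 107, 131.
SpeI cuts after the first base of each site, so after positions 80, 107, 131.
Circular molecule, 3 cuts → 3 fragments:
  81–107 → 27 bp
  108–131 → 24 bp
  132–170 then 1–80 → 39 + 80 = 119 bp
Sorted largest to smallest: 119, 27, 24 bp.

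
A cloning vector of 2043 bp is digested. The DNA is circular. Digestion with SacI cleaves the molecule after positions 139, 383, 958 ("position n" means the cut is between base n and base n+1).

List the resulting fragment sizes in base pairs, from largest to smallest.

Circular molecule, 3 cuts → 3 fragments:
  383 − 139 = 244 bp
  958 − 383 = 575 bp
  wrap: 2043 − 958 + 139 = 1224 bp
Sorted largest to smallest: 1224, 575, 244 bp.

1224, 575, 244 bp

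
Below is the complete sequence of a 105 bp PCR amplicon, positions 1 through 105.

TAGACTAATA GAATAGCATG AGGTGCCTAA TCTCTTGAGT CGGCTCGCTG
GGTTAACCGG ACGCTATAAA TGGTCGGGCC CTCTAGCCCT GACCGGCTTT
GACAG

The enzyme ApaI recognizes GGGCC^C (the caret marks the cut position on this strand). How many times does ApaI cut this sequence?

GGGCCC occurs starting at position 76.
ApaI cuts at 1 site.

1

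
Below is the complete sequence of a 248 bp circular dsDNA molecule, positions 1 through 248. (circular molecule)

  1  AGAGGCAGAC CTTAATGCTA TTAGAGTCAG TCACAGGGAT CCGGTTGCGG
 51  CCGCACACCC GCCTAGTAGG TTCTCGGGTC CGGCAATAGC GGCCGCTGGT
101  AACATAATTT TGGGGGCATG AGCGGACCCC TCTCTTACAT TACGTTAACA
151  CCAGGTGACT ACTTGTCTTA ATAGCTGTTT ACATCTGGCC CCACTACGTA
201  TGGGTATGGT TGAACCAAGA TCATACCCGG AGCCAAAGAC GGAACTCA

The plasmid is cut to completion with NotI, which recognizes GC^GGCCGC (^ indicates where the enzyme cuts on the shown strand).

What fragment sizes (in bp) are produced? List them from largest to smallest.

NotI sites (GCGGCCGC) start at positions 47, 89.
NotI cuts after base 2 of each site, so after positions 48, 90.
Circular molecule, 2 cuts → 2 fragments:
  49–90 → 42 bp
  91–248 then 1–48 → 158 + 48 = 206 bp
Sorted largest to smallest: 206, 42 bp.

206, 42 bp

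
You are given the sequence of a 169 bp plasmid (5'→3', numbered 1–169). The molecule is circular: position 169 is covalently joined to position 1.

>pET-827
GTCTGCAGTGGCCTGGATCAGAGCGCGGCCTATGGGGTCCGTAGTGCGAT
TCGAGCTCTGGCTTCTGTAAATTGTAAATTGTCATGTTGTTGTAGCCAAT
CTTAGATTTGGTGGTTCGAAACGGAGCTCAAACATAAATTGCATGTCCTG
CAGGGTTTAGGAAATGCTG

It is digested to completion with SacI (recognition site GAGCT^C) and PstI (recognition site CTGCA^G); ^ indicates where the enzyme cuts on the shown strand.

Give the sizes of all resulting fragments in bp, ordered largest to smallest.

SacI sites (GAGCTC) start at positions 53, 124.
SacI cuts after base 5 of each site (before the last base), so after positions 57, 128.
PstI sites (CTGCAG) start at positions 3, 148.
PstI cuts after base 5 of each site (before the last base), so after positions 7, 152.
Combined cut positions: 7, 57, 128, 152.
Circular molecule, 4 cuts → 4 fragments:
  8–57 → 50 bp
  58–128 → 71 bp
  129–152 → 24 bp
  153–169 then 1–7 → 17 + 7 = 24 bp
Sorted largest to smallest: 71, 50, 24, 24 bp.

71, 50, 24, 24 bp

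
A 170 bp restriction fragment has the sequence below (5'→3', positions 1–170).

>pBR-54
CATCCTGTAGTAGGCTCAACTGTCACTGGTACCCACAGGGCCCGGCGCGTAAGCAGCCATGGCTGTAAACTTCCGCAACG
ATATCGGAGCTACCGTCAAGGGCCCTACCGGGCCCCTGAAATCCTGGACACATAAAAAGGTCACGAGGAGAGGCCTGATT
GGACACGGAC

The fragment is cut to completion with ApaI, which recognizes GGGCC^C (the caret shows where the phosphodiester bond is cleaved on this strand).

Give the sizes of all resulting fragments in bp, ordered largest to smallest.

62, 56, 42, 10 bp

ApaI sites (GGGCCC) start at positions 38, 100, 110.
ApaI cuts after base 5 of each site (before the last base), so after positions 42, 104, 114.
Linear molecule, 3 cuts → 4 fragments:
  1–42 → 42 bp
  43–104 → 62 bp
  105–114 → 10 bp
  115–170 → 56 bp
Sorted largest to smallest: 62, 56, 42, 10 bp.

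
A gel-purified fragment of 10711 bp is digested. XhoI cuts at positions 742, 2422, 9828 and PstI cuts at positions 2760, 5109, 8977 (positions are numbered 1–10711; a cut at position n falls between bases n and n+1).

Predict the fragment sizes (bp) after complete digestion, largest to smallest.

3868, 2349, 1680, 883, 851, 742, 338 bp

Combined cut positions (sorted): 742, 2422, 2760, 5109, 8977, 9828.
Linear molecule, 6 cuts → 7 fragments:
  742 − 0 = 742 bp
  2422 − 742 = 1680 bp
  2760 − 2422 = 338 bp
  5109 − 2760 = 2349 bp
  8977 − 5109 = 3868 bp
  9828 − 8977 = 851 bp
  10711 − 9828 = 883 bp
Sorted largest to smallest: 3868, 2349, 1680, 883, 851, 742, 338 bp.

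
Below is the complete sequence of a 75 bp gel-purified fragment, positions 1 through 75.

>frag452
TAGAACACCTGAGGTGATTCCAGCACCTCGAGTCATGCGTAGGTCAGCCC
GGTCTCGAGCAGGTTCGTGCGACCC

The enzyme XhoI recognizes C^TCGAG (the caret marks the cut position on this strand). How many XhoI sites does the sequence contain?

2

CTCGAG occurs starting at positions 27, 54.
XhoI cuts at 2 sites.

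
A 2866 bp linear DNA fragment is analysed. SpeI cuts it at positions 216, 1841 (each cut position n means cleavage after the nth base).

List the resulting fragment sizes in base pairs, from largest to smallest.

Linear molecule, 2 cuts → 3 fragments:
  216 − 0 = 216 bp
  1841 − 216 = 1625 bp
  2866 − 1841 = 1025 bp
Sorted largest to smallest: 1625, 1025, 216 bp.

1625, 1025, 216 bp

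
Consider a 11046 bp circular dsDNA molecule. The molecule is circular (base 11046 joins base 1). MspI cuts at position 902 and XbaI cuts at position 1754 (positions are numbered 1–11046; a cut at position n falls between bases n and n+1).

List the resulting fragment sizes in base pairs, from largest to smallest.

10194, 852 bp

Combined cut positions (sorted): 902, 1754.
Circular molecule, 2 cuts → 2 fragments:
  1754 − 902 = 852 bp
  wrap: 11046 − 1754 + 902 = 10194 bp
Sorted largest to smallest: 10194, 852 bp.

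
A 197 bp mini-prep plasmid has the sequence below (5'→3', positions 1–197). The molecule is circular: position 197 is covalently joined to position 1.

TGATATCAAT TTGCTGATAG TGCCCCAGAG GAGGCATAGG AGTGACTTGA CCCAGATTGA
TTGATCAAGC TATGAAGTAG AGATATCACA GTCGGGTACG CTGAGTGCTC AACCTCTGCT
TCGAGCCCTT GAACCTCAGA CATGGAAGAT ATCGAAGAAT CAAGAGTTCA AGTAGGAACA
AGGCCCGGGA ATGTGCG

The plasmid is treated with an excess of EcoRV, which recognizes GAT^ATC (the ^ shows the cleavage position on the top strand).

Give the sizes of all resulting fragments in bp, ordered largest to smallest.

EcoRV sites (GATATC) start at positions 2, 82, 148.
EcoRV cuts after base 3 of each site, so after positions 4, 84, 150.
Circular molecule, 3 cuts → 3 fragments:
  5–84 → 80 bp
  85–150 → 66 bp
  151–197 then 1–4 → 47 + 4 = 51 bp
Sorted largest to smallest: 80, 66, 51 bp.

80, 66, 51 bp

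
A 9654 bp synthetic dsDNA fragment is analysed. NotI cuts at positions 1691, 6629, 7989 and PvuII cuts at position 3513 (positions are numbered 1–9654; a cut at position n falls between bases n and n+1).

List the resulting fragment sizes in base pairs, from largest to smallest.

3116, 1822, 1691, 1665, 1360 bp

Combined cut positions (sorted): 1691, 3513, 6629, 7989.
Linear molecule, 4 cuts → 5 fragments:
  1691 − 0 = 1691 bp
  3513 − 1691 = 1822 bp
  6629 − 3513 = 3116 bp
  7989 − 6629 = 1360 bp
  9654 − 7989 = 1665 bp
Sorted largest to smallest: 3116, 1822, 1691, 1665, 1360 bp.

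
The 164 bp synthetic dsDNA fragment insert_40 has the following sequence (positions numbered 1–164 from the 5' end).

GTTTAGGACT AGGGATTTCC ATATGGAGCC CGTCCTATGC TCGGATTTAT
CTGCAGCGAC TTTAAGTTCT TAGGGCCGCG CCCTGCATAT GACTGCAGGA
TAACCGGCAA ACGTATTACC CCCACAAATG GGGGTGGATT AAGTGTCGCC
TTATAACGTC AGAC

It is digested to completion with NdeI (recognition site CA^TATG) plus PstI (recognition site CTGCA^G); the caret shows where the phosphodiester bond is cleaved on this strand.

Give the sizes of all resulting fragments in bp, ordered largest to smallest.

67, 34, 32, 21, 10 bp

NdeI sites (CATATG) start at positions 20, 86.
NdeI cuts after base 2 of each site, so after positions 21, 87.
PstI sites (CTGCAG) start at positions 51, 93.
PstI cuts after base 5 of each site (before the last base), so after positions 55, 97.
Combined cut positions: 21, 55, 87, 97.
Linear molecule, 4 cuts → 5 fragments:
  1–21 → 21 bp
  22–55 → 34 bp
  56–87 → 32 bp
  88–97 → 10 bp
  98–164 → 67 bp
Sorted largest to smallest: 67, 34, 32, 21, 10 bp.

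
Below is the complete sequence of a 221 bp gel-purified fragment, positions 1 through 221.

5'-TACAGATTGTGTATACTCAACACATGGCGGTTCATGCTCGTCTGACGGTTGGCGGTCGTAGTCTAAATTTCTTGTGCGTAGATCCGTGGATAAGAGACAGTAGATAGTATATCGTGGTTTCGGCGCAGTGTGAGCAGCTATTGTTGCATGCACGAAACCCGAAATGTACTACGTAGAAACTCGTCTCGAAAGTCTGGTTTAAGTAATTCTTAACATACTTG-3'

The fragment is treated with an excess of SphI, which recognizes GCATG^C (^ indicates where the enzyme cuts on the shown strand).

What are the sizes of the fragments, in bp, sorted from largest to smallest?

150, 71 bp

The SphI site (GCATGC) starts at position 146.
SphI cuts after base 5 of each site (before the last base), so after position 150.
Linear molecule, 1 cut → 2 fragments:
  1–150 → 150 bp
  151–221 → 71 bp
Sorted largest to smallest: 150, 71 bp.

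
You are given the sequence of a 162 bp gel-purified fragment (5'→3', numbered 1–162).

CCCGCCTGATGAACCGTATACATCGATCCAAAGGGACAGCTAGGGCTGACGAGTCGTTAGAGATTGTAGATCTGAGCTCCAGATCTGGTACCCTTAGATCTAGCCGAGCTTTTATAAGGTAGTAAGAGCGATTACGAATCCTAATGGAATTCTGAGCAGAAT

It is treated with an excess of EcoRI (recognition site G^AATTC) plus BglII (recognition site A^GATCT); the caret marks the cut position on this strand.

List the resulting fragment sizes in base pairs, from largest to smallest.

68, 51, 15, 15, 13 bp

The EcoRI site (GAATTC) starts at position 147.
EcoRI cuts after the first base of each site, so after position 147.
BglII sites (AGATCT) start at positions 68, 81, 96.
BglII cuts after the first base of each site, so after positions 68, 81, 96.
Combined cut positions: 68, 81, 96, 147.
Linear molecule, 4 cuts → 5 fragments:
  1–68 → 68 bp
  69–81 → 13 bp
  82–96 → 15 bp
  97–147 → 51 bp
  148–162 → 15 bp
Sorted largest to smallest: 68, 51, 15, 15, 13 bp.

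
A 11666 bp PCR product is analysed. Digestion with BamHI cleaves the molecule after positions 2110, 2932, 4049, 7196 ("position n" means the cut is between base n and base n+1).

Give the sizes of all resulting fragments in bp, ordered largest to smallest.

4470, 3147, 2110, 1117, 822 bp

Linear molecule, 4 cuts → 5 fragments:
  2110 − 0 = 2110 bp
  2932 − 2110 = 822 bp
  4049 − 2932 = 1117 bp
  7196 − 4049 = 3147 bp
  11666 − 7196 = 4470 bp
Sorted largest to smallest: 4470, 3147, 2110, 1117, 822 bp.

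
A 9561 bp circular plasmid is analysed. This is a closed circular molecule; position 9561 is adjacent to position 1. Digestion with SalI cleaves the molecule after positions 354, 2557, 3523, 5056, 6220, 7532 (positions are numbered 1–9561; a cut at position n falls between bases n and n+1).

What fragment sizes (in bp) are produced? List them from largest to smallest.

2383, 2203, 1533, 1312, 1164, 966 bp

Circular molecule, 6 cuts → 6 fragments:
  2557 − 354 = 2203 bp
  3523 − 2557 = 966 bp
  5056 − 3523 = 1533 bp
  6220 − 5056 = 1164 bp
  7532 − 6220 = 1312 bp
  wrap: 9561 − 7532 + 354 = 2383 bp
Sorted largest to smallest: 2383, 2203, 1533, 1312, 1164, 966 bp.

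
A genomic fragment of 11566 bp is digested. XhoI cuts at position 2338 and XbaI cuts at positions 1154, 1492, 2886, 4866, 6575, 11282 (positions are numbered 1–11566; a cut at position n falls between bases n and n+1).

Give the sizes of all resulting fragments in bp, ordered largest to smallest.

Combined cut positions (sorted): 1154, 1492, 2338, 2886, 4866, 6575, 11282.
Linear molecule, 7 cuts → 8 fragments:
  1154 − 0 = 1154 bp
  1492 − 1154 = 338 bp
  2338 − 1492 = 846 bp
  2886 − 2338 = 548 bp
  4866 − 2886 = 1980 bp
  6575 − 4866 = 1709 bp
  11282 − 6575 = 4707 bp
  11566 − 11282 = 284 bp
Sorted largest to smallest: 4707, 1980, 1709, 1154, 846, 548, 338, 284 bp.

4707, 1980, 1709, 1154, 846, 548, 338, 284 bp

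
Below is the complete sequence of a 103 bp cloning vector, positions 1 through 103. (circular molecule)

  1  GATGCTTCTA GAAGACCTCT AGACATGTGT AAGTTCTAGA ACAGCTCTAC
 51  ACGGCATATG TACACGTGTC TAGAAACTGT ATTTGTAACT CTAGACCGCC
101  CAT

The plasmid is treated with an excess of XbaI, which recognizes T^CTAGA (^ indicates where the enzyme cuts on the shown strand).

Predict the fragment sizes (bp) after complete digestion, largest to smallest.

XbaI sites (TCTAGA) start at positions 7, 18, 35, 69, 90.
XbaI cuts after the first base of each site, so after positions 7, 18, 35, 69, 90.
Circular molecule, 5 cuts → 5 fragments:
  8–18 → 11 bp
  19–35 → 17 bp
  36–69 → 34 bp
  70–90 → 21 bp
  91–103 then 1–7 → 13 + 7 = 20 bp
Sorted largest to smallest: 34, 21, 20, 17, 11 bp.

34, 21, 20, 17, 11 bp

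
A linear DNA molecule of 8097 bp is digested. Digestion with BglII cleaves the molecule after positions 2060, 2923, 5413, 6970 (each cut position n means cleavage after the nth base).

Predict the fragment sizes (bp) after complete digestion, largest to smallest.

Linear molecule, 4 cuts → 5 fragments:
  2060 − 0 = 2060 bp
  2923 − 2060 = 863 bp
  5413 − 2923 = 2490 bp
  6970 − 5413 = 1557 bp
  8097 − 6970 = 1127 bp
Sorted largest to smallest: 2490, 2060, 1557, 1127, 863 bp.

2490, 2060, 1557, 1127, 863 bp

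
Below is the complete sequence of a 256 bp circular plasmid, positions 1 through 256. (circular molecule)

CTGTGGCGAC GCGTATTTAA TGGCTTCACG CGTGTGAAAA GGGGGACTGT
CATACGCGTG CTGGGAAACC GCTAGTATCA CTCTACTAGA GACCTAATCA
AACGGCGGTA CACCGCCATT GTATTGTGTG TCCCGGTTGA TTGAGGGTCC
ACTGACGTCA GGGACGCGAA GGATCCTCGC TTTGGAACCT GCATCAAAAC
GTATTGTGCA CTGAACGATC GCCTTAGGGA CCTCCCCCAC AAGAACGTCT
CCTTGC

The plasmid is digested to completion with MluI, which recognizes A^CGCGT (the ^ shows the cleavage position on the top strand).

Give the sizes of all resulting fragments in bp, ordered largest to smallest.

211, 26, 19 bp

MluI sites (ACGCGT) start at positions 9, 28, 54.
MluI cuts after the first base of each site, so after positions 9, 28, 54.
Circular molecule, 3 cuts → 3 fragments:
  10–28 → 19 bp
  29–54 → 26 bp
  55–256 then 1–9 → 202 + 9 = 211 bp
Sorted largest to smallest: 211, 26, 19 bp.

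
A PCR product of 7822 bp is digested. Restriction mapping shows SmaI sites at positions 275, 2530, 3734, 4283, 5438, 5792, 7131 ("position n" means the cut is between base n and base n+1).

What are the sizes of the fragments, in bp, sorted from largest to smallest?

Linear molecule, 7 cuts → 8 fragments:
  275 − 0 = 275 bp
  2530 − 275 = 2255 bp
  3734 − 2530 = 1204 bp
  4283 − 3734 = 549 bp
  5438 − 4283 = 1155 bp
  5792 − 5438 = 354 bp
  7131 − 5792 = 1339 bp
  7822 − 7131 = 691 bp
Sorted largest to smallest: 2255, 1339, 1204, 1155, 691, 549, 354, 275 bp.

2255, 1339, 1204, 1155, 691, 549, 354, 275 bp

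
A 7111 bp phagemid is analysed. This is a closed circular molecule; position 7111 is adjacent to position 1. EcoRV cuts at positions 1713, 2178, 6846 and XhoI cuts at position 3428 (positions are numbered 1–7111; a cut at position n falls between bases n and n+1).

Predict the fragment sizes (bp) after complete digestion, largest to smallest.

3418, 1978, 1250, 465 bp

Combined cut positions (sorted): 1713, 2178, 3428, 6846.
Circular molecule, 4 cuts → 4 fragments:
  2178 − 1713 = 465 bp
  3428 − 2178 = 1250 bp
  6846 − 3428 = 3418 bp
  wrap: 7111 − 6846 + 1713 = 1978 bp
Sorted largest to smallest: 3418, 1978, 1250, 465 bp.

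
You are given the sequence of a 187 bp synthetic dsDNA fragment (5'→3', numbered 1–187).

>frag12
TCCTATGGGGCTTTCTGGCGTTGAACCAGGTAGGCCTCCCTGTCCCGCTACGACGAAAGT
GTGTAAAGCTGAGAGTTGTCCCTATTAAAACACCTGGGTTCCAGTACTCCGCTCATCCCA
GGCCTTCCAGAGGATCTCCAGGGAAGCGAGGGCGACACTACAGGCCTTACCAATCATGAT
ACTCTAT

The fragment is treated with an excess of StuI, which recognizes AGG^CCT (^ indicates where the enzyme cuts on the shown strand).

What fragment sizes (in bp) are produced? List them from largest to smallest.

88, 42, 34, 23 bp

StuI sites (AGGCCT) start at positions 32, 120, 162.
StuI cuts after base 3 of each site, so after positions 34, 122, 164.
Linear molecule, 3 cuts → 4 fragments:
  1–34 → 34 bp
  35–122 → 88 bp
  123–164 → 42 bp
  165–187 → 23 bp
Sorted largest to smallest: 88, 42, 34, 23 bp.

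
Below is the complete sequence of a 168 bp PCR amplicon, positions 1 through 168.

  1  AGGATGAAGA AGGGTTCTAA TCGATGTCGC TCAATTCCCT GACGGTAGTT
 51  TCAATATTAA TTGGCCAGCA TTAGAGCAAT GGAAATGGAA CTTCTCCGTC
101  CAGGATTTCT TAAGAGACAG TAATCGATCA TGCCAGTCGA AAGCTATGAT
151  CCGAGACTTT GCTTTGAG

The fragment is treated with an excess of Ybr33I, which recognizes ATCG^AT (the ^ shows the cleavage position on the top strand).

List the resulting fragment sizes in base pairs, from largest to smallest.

103, 42, 23 bp

Ybr33I sites (ATCGAT) start at positions 20, 123.
Ybr33I cuts after base 4 of each site, so after positions 23, 126.
Linear molecule, 2 cuts → 3 fragments:
  1–23 → 23 bp
  24–126 → 103 bp
  127–168 → 42 bp
Sorted largest to smallest: 103, 42, 23 bp.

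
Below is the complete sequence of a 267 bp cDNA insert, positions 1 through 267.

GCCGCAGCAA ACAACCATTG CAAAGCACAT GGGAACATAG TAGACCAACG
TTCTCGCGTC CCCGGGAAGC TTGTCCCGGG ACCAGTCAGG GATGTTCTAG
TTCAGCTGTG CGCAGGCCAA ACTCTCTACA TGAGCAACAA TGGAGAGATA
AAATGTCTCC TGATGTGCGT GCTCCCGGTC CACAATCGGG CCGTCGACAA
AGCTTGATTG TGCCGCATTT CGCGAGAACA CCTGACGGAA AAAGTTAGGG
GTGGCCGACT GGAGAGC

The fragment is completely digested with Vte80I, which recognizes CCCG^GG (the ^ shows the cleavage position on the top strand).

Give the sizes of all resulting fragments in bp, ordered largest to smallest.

Vte80I sites (CCCGGG) start at positions 61, 75.
Vte80I cuts after base 4 of each site, so after positions 64, 78.
Linear molecule, 2 cuts → 3 fragments:
  1–64 → 64 bp
  65–78 → 14 bp
  79–267 → 189 bp
Sorted largest to smallest: 189, 64, 14 bp.

189, 64, 14 bp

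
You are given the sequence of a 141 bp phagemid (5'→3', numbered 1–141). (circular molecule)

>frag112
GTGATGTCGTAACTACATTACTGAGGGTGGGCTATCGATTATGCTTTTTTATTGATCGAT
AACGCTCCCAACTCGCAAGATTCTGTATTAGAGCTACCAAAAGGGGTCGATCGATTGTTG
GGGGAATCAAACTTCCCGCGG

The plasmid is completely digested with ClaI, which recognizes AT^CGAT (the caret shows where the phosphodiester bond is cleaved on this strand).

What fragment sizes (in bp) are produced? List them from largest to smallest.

ClaI sites (ATCGAT) start at positions 34, 55, 110.
ClaI cuts after base 2 of each site, so after positions 35, 56, 111.
Circular molecule, 3 cuts → 3 fragments:
  36–56 → 21 bp
  57–111 → 55 bp
  112–141 then 1–35 → 30 + 35 = 65 bp
Sorted largest to smallest: 65, 55, 21 bp.

65, 55, 21 bp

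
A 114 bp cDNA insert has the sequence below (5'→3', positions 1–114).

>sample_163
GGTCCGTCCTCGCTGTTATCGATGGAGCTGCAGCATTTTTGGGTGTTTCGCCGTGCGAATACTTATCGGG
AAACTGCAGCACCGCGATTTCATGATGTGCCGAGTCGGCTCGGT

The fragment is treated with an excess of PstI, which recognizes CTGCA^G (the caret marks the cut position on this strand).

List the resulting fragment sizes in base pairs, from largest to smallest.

46, 36, 32 bp

PstI sites (CTGCAG) start at positions 28, 74.
PstI cuts after base 5 of each site (before the last base), so after positions 32, 78.
Linear molecule, 2 cuts → 3 fragments:
  1–32 → 32 bp
  33–78 → 46 bp
  79–114 → 36 bp
Sorted largest to smallest: 46, 36, 32 bp.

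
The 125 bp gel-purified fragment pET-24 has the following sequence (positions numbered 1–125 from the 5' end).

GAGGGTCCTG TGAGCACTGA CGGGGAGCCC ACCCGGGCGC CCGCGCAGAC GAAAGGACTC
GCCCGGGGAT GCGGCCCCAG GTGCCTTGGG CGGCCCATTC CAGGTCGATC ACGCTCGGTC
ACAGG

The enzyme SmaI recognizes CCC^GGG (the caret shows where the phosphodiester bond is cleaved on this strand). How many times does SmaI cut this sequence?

CCCGGG occurs starting at positions 32, 62.
SmaI cuts at 2 sites.

2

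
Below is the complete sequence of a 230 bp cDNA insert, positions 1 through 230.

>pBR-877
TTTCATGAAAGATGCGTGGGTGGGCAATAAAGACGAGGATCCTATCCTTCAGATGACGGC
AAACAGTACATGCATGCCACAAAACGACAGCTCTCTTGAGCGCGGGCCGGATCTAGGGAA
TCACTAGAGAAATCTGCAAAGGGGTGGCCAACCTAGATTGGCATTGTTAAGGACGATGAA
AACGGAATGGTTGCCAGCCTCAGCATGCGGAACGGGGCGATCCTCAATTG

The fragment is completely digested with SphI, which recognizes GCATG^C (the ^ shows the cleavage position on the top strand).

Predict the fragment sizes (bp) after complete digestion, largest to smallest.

SphI sites (GCATGC) start at positions 72, 203.
SphI cuts after base 5 of each site (before the last base), so after positions 76, 207.
Linear molecule, 2 cuts → 3 fragments:
  1–76 → 76 bp
  77–207 → 131 bp
  208–230 → 23 bp
Sorted largest to smallest: 131, 76, 23 bp.

131, 76, 23 bp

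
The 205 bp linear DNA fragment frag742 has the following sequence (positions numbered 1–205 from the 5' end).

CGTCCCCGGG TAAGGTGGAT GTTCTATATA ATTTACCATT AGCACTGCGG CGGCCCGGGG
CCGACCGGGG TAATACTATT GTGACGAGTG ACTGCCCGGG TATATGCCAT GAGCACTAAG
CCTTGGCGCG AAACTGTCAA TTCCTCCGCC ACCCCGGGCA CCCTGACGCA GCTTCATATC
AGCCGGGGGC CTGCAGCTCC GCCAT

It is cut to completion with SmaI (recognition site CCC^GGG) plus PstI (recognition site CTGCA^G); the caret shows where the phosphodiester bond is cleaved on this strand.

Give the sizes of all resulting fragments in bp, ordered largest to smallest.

SmaI sites (CCCGGG) start at positions 5, 54, 95, 153.
SmaI cuts after base 3 of each site, so after positions 7, 56, 97, 155.
The PstI site (CTGCAG) starts at position 191.
PstI cuts after base 5 of each site (before the last base), so after position 195.
Combined cut positions: 7, 56, 97, 155, 195.
Linear molecule, 5 cuts → 6 fragments:
  1–7 → 7 bp
  8–56 → 49 bp
  57–97 → 41 bp
  98–155 → 58 bp
  156–195 → 40 bp
  196–205 → 10 bp
Sorted largest to smallest: 58, 49, 41, 40, 10, 7 bp.

58, 49, 41, 40, 10, 7 bp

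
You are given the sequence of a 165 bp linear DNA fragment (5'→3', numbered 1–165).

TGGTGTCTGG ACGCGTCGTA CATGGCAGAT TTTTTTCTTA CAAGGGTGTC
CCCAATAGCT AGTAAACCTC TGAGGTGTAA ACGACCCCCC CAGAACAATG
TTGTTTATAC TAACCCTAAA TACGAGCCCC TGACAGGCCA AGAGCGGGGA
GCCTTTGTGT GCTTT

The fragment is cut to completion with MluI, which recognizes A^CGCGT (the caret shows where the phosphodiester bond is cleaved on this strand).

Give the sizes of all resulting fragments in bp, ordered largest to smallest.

The MluI site (ACGCGT) starts at position 11.
MluI cuts after the first base of each site, so after position 11.
Linear molecule, 1 cut → 2 fragments:
  1–11 → 11 bp
  12–165 → 154 bp
Sorted largest to smallest: 154, 11 bp.

154, 11 bp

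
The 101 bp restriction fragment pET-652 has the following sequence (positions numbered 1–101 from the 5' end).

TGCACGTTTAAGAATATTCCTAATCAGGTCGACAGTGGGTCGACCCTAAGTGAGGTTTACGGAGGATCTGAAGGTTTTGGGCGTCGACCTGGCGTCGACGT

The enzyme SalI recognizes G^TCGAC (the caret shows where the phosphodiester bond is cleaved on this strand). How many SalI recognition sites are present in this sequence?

4

GTCGAC occurs starting at positions 28, 39, 83, 94.
SalI cuts at 4 sites.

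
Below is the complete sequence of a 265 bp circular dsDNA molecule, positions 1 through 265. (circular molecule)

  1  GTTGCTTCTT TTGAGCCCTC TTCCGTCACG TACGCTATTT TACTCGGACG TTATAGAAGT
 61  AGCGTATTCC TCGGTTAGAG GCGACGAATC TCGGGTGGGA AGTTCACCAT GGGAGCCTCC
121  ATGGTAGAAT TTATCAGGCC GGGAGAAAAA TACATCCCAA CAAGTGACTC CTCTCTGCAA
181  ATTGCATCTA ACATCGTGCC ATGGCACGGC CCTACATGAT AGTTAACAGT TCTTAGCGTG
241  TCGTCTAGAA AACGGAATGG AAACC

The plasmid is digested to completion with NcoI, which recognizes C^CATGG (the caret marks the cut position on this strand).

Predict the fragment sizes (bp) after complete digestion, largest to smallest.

NcoI sites (CCATGG) start at positions 107, 119, 199.
NcoI cuts after the first base of each site, so after positions 107, 119, 199.
Circular molecule, 3 cuts → 3 fragments:
  108–119 → 12 bp
  120–199 → 80 bp
  200–265 then 1–107 → 66 + 107 = 173 bp
Sorted largest to smallest: 173, 80, 12 bp.

173, 80, 12 bp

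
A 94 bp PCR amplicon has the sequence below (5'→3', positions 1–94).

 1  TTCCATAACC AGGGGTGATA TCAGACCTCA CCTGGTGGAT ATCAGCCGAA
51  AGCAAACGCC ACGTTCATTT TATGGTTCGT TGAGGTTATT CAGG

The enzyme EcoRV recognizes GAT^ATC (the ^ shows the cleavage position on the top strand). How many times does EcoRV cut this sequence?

GATATC occurs starting at positions 17, 38.
EcoRV cuts at 2 sites.

2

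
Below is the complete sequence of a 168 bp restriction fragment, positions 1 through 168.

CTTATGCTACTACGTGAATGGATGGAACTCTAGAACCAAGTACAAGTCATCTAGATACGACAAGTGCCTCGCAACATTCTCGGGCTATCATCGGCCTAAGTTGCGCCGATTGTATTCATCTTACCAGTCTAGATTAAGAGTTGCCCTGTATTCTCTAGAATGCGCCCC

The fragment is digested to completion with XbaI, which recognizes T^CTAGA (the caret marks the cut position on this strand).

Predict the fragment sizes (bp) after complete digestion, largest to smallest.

XbaI sites (TCTAGA) start at positions 29, 50, 128, 154.
XbaI cuts after the first base of each site, so after positions 29, 50, 128, 154.
Linear molecule, 4 cuts → 5 fragments:
  1–29 → 29 bp
  30–50 → 21 bp
  51–128 → 78 bp
  129–154 → 26 bp
  155–168 → 14 bp
Sorted largest to smallest: 78, 29, 26, 21, 14 bp.

78, 29, 26, 21, 14 bp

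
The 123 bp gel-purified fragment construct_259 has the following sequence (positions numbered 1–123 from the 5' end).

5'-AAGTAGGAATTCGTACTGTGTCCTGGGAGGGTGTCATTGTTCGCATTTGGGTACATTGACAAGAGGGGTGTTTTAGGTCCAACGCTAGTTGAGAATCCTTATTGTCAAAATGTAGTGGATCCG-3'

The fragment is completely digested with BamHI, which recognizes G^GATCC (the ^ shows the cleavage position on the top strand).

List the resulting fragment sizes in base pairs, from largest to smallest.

117, 6 bp

The BamHI site (GGATCC) starts at position 117.
BamHI cuts after the first base of each site, so after position 117.
Linear molecule, 1 cut → 2 fragments:
  1–117 → 117 bp
  118–123 → 6 bp
Sorted largest to smallest: 117, 6 bp.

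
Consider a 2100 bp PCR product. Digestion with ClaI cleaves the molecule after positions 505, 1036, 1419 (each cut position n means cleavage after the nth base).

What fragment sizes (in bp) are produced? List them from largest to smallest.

681, 531, 505, 383 bp

Linear molecule, 3 cuts → 4 fragments:
  505 − 0 = 505 bp
  1036 − 505 = 531 bp
  1419 − 1036 = 383 bp
  2100 − 1419 = 681 bp
Sorted largest to smallest: 681, 531, 505, 383 bp.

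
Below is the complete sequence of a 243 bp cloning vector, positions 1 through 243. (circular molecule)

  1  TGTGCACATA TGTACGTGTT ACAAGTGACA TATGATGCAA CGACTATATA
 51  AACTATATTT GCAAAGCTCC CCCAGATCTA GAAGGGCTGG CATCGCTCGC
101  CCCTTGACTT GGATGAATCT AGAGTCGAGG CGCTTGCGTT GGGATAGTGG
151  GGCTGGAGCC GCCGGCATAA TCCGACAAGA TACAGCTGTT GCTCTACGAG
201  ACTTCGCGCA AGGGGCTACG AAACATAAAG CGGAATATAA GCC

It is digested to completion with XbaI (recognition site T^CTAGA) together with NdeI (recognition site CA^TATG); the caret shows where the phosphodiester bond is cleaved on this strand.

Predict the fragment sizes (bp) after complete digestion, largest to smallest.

XbaI sites (TCTAGA) start at positions 77, 118.
XbaI cuts after the first base of each site, so after positions 77, 118.
NdeI sites (CATATG) start at positions 7, 29.
NdeI cuts after base 2 of each site, so after positions 8, 30.
Combined cut positions: 8, 30, 77, 118.
Circular molecule, 4 cuts → 4 fragments:
  9–30 → 22 bp
  31–77 → 47 bp
  78–118 → 41 bp
  119–243 then 1–8 → 125 + 8 = 133 bp
Sorted largest to smallest: 133, 47, 41, 22 bp.

133, 47, 41, 22 bp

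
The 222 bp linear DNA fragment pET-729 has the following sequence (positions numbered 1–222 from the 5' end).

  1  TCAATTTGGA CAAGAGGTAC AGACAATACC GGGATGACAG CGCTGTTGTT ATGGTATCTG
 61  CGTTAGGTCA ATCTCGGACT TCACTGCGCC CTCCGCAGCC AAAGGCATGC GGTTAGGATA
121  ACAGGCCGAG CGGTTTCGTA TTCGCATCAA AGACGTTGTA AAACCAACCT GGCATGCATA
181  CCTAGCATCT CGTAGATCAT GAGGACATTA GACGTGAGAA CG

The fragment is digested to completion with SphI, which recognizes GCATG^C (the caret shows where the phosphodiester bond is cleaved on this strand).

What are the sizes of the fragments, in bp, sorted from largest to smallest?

SphI sites (GCATGC) start at positions 105, 172.
SphI cuts after base 5 of each site (before the last base), so after positions 109, 176.
Linear molecule, 2 cuts → 3 fragments:
  1–109 → 109 bp
  110–176 → 67 bp
  177–222 → 46 bp
Sorted largest to smallest: 109, 67, 46 bp.

109, 67, 46 bp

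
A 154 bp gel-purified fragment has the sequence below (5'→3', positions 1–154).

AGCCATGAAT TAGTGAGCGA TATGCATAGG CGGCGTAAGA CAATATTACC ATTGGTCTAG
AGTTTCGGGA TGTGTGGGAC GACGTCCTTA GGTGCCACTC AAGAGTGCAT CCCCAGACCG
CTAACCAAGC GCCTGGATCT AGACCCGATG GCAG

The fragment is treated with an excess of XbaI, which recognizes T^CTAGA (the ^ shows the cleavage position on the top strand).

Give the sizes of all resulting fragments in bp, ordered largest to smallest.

XbaI sites (TCTAGA) start at positions 56, 138.
XbaI cuts after the first base of each site, so after positions 56, 138.
Linear molecule, 2 cuts → 3 fragments:
  1–56 → 56 bp
  57–138 → 82 bp
  139–154 → 16 bp
Sorted largest to smallest: 82, 56, 16 bp.

82, 56, 16 bp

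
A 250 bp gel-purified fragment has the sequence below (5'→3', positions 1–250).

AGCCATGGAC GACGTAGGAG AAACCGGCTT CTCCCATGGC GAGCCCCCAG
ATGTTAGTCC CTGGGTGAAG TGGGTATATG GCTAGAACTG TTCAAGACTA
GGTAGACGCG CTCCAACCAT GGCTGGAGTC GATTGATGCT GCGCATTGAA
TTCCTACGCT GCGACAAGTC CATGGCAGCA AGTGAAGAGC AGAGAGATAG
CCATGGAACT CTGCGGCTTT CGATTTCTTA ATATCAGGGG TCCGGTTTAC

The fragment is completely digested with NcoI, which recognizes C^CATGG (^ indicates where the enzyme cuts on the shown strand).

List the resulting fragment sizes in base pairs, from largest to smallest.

83, 53, 49, 31, 31, 3 bp

NcoI sites (CCATGG) start at positions 3, 34, 117, 170, 201.
NcoI cuts after the first base of each site, so after positions 3, 34, 117, 170, 201.
Linear molecule, 5 cuts → 6 fragments:
  1–3 → 3 bp
  4–34 → 31 bp
  35–117 → 83 bp
  118–170 → 53 bp
  171–201 → 31 bp
  202–250 → 49 bp
Sorted largest to smallest: 83, 53, 49, 31, 31, 3 bp.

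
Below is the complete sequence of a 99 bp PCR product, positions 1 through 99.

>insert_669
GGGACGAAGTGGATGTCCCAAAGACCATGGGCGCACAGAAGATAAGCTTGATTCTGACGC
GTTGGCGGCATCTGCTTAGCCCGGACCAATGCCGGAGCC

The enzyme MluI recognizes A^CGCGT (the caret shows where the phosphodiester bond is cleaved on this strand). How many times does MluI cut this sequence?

ACGCGT occurs starting at position 57.
MluI cuts at 1 site.

1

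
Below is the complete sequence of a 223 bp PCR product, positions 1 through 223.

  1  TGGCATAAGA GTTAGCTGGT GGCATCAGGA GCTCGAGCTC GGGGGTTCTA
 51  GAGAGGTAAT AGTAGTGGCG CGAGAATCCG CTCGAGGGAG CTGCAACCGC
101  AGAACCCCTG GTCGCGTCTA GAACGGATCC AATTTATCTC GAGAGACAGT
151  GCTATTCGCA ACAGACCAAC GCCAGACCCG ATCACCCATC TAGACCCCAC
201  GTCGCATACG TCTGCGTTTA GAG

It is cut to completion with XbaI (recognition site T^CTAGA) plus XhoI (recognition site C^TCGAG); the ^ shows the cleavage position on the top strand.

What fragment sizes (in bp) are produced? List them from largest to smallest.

51, 36, 34, 34, 32, 21, 15 bp

XbaI sites (TCTAGA) start at positions 47, 117, 189.
XbaI cuts after the first base of each site, so after positions 47, 117, 189.
XhoI sites (CTCGAG) start at positions 32, 81, 138.
XhoI cuts after the first base of each site, so after positions 32, 81, 138.
Combined cut positions: 32, 47, 81, 117, 138, 189.
Linear molecule, 6 cuts → 7 fragments:
  1–32 → 32 bp
  33–47 → 15 bp
  48–81 → 34 bp
  82–117 → 36 bp
  118–138 → 21 bp
  139–189 → 51 bp
  190–223 → 34 bp
Sorted largest to smallest: 51, 36, 34, 34, 32, 21, 15 bp.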